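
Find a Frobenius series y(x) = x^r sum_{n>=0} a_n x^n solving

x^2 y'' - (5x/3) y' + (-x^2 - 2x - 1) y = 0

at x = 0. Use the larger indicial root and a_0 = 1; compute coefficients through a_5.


Write in Frobenius form y'' + (p(x)/x) y' + (q(x)/x^2) y = 0:
  p(x) = -5/3,  q(x) = -x^2 - 2x - 1.
Indicial equation: r(r-1) + (-5/3) r + (-1) = 0 -> roots r_1 = 3, r_2 = -1/3.
Take r = r_1 = 3. Let y(x) = x^r sum_{n>=0} a_n x^n with a_0 = 1.
Substitute y = x^r sum a_n x^n and match x^{r+n}. The recurrence is
  D(n) a_n - 2 a_{n-1} - 1 a_{n-2} = 0,  where D(n) = (r+n)(r+n-1) + (-5/3)(r+n) + (-1).
  a_n = [2 a_{n-1} + 1 a_{n-2}] / D(n).
Since the indicial polynomial factors as (r - r_1)(r - r_2), D(n) = (r_1 + n - r_1)(r_1 + n - r_2) = n(n + 10/3).
Evaluating step by step (a_0 = 1):
  n = 1: D(1) = 1(1 + 10/3) = 13/3; numerator = 2(1) = 2; a_1 = (2)/(13/3) = 6/13
  n = 2: D(2) = 2(2 + 10/3) = 32/3; numerator = 2(6/13) + 1(1) = 25/13; a_2 = (25/13)/(32/3) = 75/416
  n = 3: D(3) = 3(3 + 10/3) = 19; numerator = 2(75/416) + 1(6/13) = 171/208; a_3 = (171/208)/(19) = 9/208
  n = 4: D(4) = 4(4 + 10/3) = 88/3; numerator = 2(9/208) + 1(75/416) = 111/416; a_4 = (111/416)/(88/3) = 333/36608
  n = 5: D(5) = 5(5 + 10/3) = 125/3; numerator = 2(333/36608) + 1(9/208) = 1125/18304; a_5 = (1125/18304)/(125/3) = 27/18304

r = 3; a_0 = 1; a_1 = 6/13; a_2 = 75/416; a_3 = 9/208; a_4 = 333/36608; a_5 = 27/18304


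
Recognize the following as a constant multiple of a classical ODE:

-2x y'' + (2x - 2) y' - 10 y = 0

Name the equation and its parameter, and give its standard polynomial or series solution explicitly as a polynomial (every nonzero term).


All three coefficients share the factor -2; dividing through by -2 gives  x y'' + (1 - x) y' + 5 y = 0.
This matches the Laguerre equation x y'' + (1 - x) y' + n y = 0 with n = 5; the polynomial solution is L_5(x).
With y = sum_k a_k x^k, matching x^k gives (k+1)k a_{k+1} + (k+1) a_{k+1} - k a_k + n a_k = 0, i.e. (k+1)^2 a_{k+1} = (k - n) a_k = (k - 5) a_k. The right side vanishes at k = 5, so the series terminates at degree 5.
Standard normalization L_n(0) = 1 gives a_0 = 1. Work upward with a_{k+1} = (k - 5) a_k / (k+1)^2:
  a_1 = (0 - 5)(1) / 1^2 = -5/1 = -5
  a_2 = (1 - 5)(-5) / 2^2 = 20/4 = 5
  a_3 = (2 - 5)(5) / 3^2 = -15/9 = -5/3
  a_4 = (3 - 5)(-5/3) / 4^2 = (10/3)/16 = 5/24
  a_5 = (4 - 5)(5/24) / 5^2 = (-5/24)/25 = -1/120
Hence L_5(x) = -x^5/120 + 5 x^4/24 - 5 x^3/3 + 5 x^2 - 5 x + 1.

L_5(x); series = -x^5/120 + 5 x^4/24 - 5 x^3/3 + 5 x^2 - 5 x + 1


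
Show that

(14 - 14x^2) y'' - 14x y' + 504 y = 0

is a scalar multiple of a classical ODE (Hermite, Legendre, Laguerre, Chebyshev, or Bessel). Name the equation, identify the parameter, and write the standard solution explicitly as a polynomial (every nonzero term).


All three coefficients share the factor 14; dividing through by 14 gives  (1 - x^2) y'' - x y' + 36 y = 0.
This matches the Chebyshev equation (1 - x^2) y'' - x y' + n^2 y = 0 (note the -x y' term, not -2x y') with n^2 = 36, so n = 6; the polynomial solution is T_6(x).
With y = sum_k a_k x^k, matching x^k gives (k+2)(k+1) a_{k+2} = (k^2 - n^2) a_k = (k - 6)(k + 6) a_k. The right side vanishes at k = 6, so the series with the parity of 6 terminates at degree 6.
Standard normalization: leading coefficient of T_n is 2^(n-1), so a_6 = 2^5 = 32. Work downward with a_k = (k+1)(k+2) a_{k+2} / ((k - 6)(k + 6)):
  a_4 = (5)(6)(32) / ((4 - 6)(4 + 6)) = 960/(-20) = -48
  a_2 = (3)(4)(-48) / ((2 - 6)(2 + 6)) = -576/(-32) = 18
  a_0 = (1)(2)(18) / ((0 - 6)(0 + 6)) = 36/(-36) = -1
Hence T_6(x) = 32 x^6 - 48 x^4 + 18 x^2 - 1.

T_6(x); series = 32 x^6 - 48 x^4 + 18 x^2 - 1


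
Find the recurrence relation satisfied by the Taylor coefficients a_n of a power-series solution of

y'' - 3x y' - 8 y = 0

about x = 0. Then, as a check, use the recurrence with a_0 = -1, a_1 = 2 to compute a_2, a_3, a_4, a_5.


Substitute y = sum_n a_n x^n.
y''(x) has coefficient (n+2)(n+1) a_{n+2} at x^n;
-3 x y'(x) has coefficient -3 n a_n at x^n (shift);
-8 y(x) has coefficient -8 a_n at x^n.
Matching x^n: (n+2)(n+1) a_{n+2} + (-3n - 8) a_n = 0.
Thus a_{n+2} = (3n + 8) / ((n+1)(n+2)) * a_n.

Check with a_0 = -1, a_1 = 2 (apply the recurrence for n = 0, 1, 2, 3): a_0 = -1, a_1 = 2, a_2 = -4, a_3 = 11/3, a_4 = -14/3, a_5 = 187/60.

a_(n+2) = (3n + 8) / ((n+1)(n+2)) * a_n; check: a_0 = -1, a_1 = 2, a_2 = -4, a_3 = 11/3, a_4 = -14/3, a_5 = 187/60


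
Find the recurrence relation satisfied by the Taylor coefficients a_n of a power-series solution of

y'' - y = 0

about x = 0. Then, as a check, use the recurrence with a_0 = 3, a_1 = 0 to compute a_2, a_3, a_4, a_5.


Substitute y = sum_n a_n x^n into y'' + (const) y = 0.
y''(x) = sum_{n>=0} (n+2)(n+1) a_{n+2} x^n.
The ODE becomes sum_n [(n+2)(n+1) a_{n+2} - 1 a_n] x^n = 0.
Setting each coefficient to zero gives the recurrence:
  (n+2)(n+1) a_{n+2} - 1 a_n = 0,
  a_{n+2} = 1 / ((n+1)(n+2)) a_n.

Check with a_0 = 3, a_1 = 0 (apply the recurrence for n = 0, 1, 2, 3): a_0 = 3, a_1 = 0, a_2 = 3/2, a_3 = 0, a_4 = 1/8, a_5 = 0.

a_{n+2} = 1/((n+1)(n+2)) * a_n; check: a_0 = 3, a_1 = 0, a_2 = 3/2, a_3 = 0, a_4 = 1/8, a_5 = 0


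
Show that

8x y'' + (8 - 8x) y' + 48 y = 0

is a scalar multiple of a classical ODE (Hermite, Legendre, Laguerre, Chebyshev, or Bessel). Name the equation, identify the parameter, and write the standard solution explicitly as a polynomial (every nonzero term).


All three coefficients share the factor 8; dividing through by 8 gives  x y'' + (1 - x) y' + 6 y = 0.
This matches the Laguerre equation x y'' + (1 - x) y' + n y = 0 with n = 6; the polynomial solution is L_6(x).
With y = sum_k a_k x^k, matching x^k gives (k+1)k a_{k+1} + (k+1) a_{k+1} - k a_k + n a_k = 0, i.e. (k+1)^2 a_{k+1} = (k - n) a_k = (k - 6) a_k. The right side vanishes at k = 6, so the series terminates at degree 6.
Standard normalization L_n(0) = 1 gives a_0 = 1. Work upward with a_{k+1} = (k - 6) a_k / (k+1)^2:
  a_1 = (0 - 6)(1) / 1^2 = -6/1 = -6
  a_2 = (1 - 6)(-6) / 2^2 = 30/4 = 15/2
  a_3 = (2 - 6)(15/2) / 3^2 = -30/9 = -10/3
  a_4 = (3 - 6)(-10/3) / 4^2 = 10/16 = 5/8
  a_5 = (4 - 6)(5/8) / 5^2 = (-5/4)/25 = -1/20
  a_6 = (5 - 6)(-1/20) / 6^2 = (1/20)/36 = 1/720
Hence L_6(x) = x^6/720 - x^5/20 + 5 x^4/8 - 10 x^3/3 + 15 x^2/2 - 6 x + 1.

L_6(x); series = x^6/720 - x^5/20 + 5 x^4/8 - 10 x^3/3 + 15 x^2/2 - 6 x + 1


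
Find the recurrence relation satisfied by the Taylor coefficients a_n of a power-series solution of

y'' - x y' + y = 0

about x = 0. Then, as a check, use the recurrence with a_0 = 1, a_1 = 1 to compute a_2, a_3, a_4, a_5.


Substitute y = sum_n a_n x^n.
y''(x) has coefficient (n+2)(n+1) a_{n+2} at x^n;
-x y'(x) has coefficient -n a_n at x^n (shift);
y(x) has coefficient 1 a_n at x^n.
Matching x^n: (n+2)(n+1) a_{n+2} + (-n + 1) a_n = 0.
Thus a_{n+2} = (n - 1) / ((n+1)(n+2)) * a_n.

Check with a_0 = 1, a_1 = 1 (apply the recurrence for n = 0, 1, 2, 3): a_0 = 1, a_1 = 1, a_2 = -1/2, a_3 = 0, a_4 = -1/24, a_5 = 0.

a_(n+2) = (n - 1) / ((n+1)(n+2)) * a_n; check: a_0 = 1, a_1 = 1, a_2 = -1/2, a_3 = 0, a_4 = -1/24, a_5 = 0


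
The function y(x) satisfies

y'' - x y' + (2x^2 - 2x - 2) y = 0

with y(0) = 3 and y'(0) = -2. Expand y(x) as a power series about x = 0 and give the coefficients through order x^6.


Ansatz: y(x) = sum_{n>=0} a_n x^n, so y'(x) = sum_{n>=1} n a_n x^(n-1) and y''(x) = sum_{n>=2} n(n-1) a_n x^(n-2).
Substitute into P(x) y'' + Q(x) y' + R(x) y = 0 with P(x) = 1, Q(x) = -x, R(x) = 2x^2 - 2x - 2, and match powers of x.
Initial conditions: a_0 = 3, a_1 = -2.
Setting the coefficient of each power of x to zero and solving order by order (substituting the coefficients already found):
  x^0: 2 a_2 - 2 a_0 = 0  ->  2 a_2 = 2 a_0 = 6  ->  a_2 = 3
  x^1: 6 a_3 - 3 a_1 - 2 a_0 = 0  ->  6 a_3 = 3 a_1 + 2 a_0 = 0  ->  a_3 = 0
  x^2: 12 a_4 - 4 a_2 - 2 a_1 + 2 a_0 = 0  ->  12 a_4 = 4 a_2 + 2 a_1 - 2 a_0 = 2  ->  a_4 = 1/6
  x^3: 20 a_5 - 5 a_3 - 2 a_2 + 2 a_1 = 0  ->  20 a_5 = 5 a_3 + 2 a_2 - 2 a_1 = 10  ->  a_5 = 1/2
  x^4: 30 a_6 - 6 a_4 - 2 a_3 + 2 a_2 = 0  ->  30 a_6 = 6 a_4 + 2 a_3 - 2 a_2 = -5  ->  a_6 = -1/6
Truncated series: y(x) = 3 - 2 x + 3 x^2 + (1/6) x^4 + (1/2) x^5 - (1/6) x^6 + O(x^7).

a_0 = 3; a_1 = -2; a_2 = 3; a_3 = 0; a_4 = 1/6; a_5 = 1/2; a_6 = -1/6


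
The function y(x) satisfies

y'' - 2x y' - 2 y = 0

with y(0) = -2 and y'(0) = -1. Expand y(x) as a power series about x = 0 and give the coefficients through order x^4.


Ansatz: y(x) = sum_{n>=0} a_n x^n, so y'(x) = sum_{n>=1} n a_n x^(n-1) and y''(x) = sum_{n>=2} n(n-1) a_n x^(n-2).
Substitute into P(x) y'' + Q(x) y' + R(x) y = 0 with P(x) = 1, Q(x) = -2x, R(x) = -2, and match powers of x.
Initial conditions: a_0 = -2, a_1 = -1.
Setting the coefficient of each power of x to zero and solving order by order (substituting the coefficients already found):
  x^0: 2 a_2 - 2 a_0 = 0  ->  2 a_2 = 2 a_0 = -4  ->  a_2 = -2
  x^1: 6 a_3 - 4 a_1 = 0  ->  6 a_3 = 4 a_1 = -4  ->  a_3 = -2/3
  x^2: 12 a_4 - 6 a_2 = 0  ->  12 a_4 = 6 a_2 = -12  ->  a_4 = -1
Truncated series: y(x) = -2 - x - 2 x^2 - (2/3) x^3 - x^4 + O(x^5).

a_0 = -2; a_1 = -1; a_2 = -2; a_3 = -2/3; a_4 = -1


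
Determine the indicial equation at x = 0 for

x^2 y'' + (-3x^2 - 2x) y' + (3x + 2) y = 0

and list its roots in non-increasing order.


Divide by x^2 to reach normal form y'' + P_1(x) y' + P_2(x) y = 0 with P_1(x) = -3 - 2/x and P_2(x) = 3/x + 2/x^2.
x = 0 is a singular point because the y'-coefficient -3 - 2/x has a pole at x = 0 and the y-coefficient 3/x + 2/x^2 has a pole at x = 0.
It is a regular singular point because x P_1(x) = p(x) = -3x - 2 and x^2 P_2(x) = q(x) = 3x + 2 are polynomials, hence analytic at x = 0.
p(0) = -2,  q(0) = 2.
Indicial equation: r(r-1) + p(0) r + q(0) = 0, i.e. r^2 + (p(0) - 1) r + q(0) = 0, i.e. r^2 - 3 r + 2 = 0.
Discriminant: (-3)^2 - 4(2) = 1, so r = (3 ± 1)/2.
Solving: r_1 = 2, r_2 = 1.

indicial: r^2 - 3 r + 2 = 0; roots r_1 = 2, r_2 = 1


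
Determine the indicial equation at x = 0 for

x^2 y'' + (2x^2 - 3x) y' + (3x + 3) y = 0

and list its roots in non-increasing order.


Divide by x^2 to reach normal form y'' + P_1(x) y' + P_2(x) y = 0 with P_1(x) = 2 - 3/x and P_2(x) = 3/x + 3/x^2.
x = 0 is a singular point because the y'-coefficient 2 - 3/x has a pole at x = 0 and the y-coefficient 3/x + 3/x^2 has a pole at x = 0.
It is a regular singular point because x P_1(x) = p(x) = 2x - 3 and x^2 P_2(x) = q(x) = 3x + 3 are polynomials, hence analytic at x = 0.
p(0) = -3,  q(0) = 3.
Indicial equation: r(r-1) + p(0) r + q(0) = 0, i.e. r^2 + (p(0) - 1) r + q(0) = 0, i.e. r^2 - 4 r + 3 = 0.
Discriminant: (-4)^2 - 4(3) = 4, so r = (4 ± 2)/2.
Solving: r_1 = 3, r_2 = 1.

indicial: r^2 - 4 r + 3 = 0; roots r_1 = 3, r_2 = 1


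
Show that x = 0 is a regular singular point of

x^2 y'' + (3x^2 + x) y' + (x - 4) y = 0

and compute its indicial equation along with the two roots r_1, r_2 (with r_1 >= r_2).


Divide by x^2 to reach normal form y'' + P_1(x) y' + P_2(x) y = 0 with P_1(x) = 3 + 1/x and P_2(x) = 1/x - 4/x^2.
x = 0 is a singular point because the y'-coefficient 3 + 1/x has a pole at x = 0 and the y-coefficient 1/x - 4/x^2 has a pole at x = 0.
It is a regular singular point because x P_1(x) = p(x) = 3x + 1 and x^2 P_2(x) = q(x) = x - 4 are polynomials, hence analytic at x = 0.
p(0) = 1,  q(0) = -4.
Indicial equation: r(r-1) + p(0) r + q(0) = 0, i.e. r^2 + (p(0) - 1) r + q(0) = 0, i.e. r^2 - 4 = 0.
Discriminant: (0)^2 - 4(-4) = 16, so r = (0 ± 4)/2.
Solving: r_1 = 2, r_2 = -2.

indicial: r^2 - 4 = 0; roots r_1 = 2, r_2 = -2


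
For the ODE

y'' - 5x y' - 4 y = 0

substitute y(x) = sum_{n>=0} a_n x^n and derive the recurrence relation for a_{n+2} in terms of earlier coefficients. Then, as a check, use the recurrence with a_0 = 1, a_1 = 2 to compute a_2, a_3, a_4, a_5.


Substitute y = sum_n a_n x^n.
y''(x) has coefficient (n+2)(n+1) a_{n+2} at x^n;
-5 x y'(x) has coefficient -5 n a_n at x^n (shift);
-4 y(x) has coefficient -4 a_n at x^n.
Matching x^n: (n+2)(n+1) a_{n+2} + (-5n - 4) a_n = 0.
Thus a_{n+2} = (5n + 4) / ((n+1)(n+2)) * a_n.

Check with a_0 = 1, a_1 = 2 (apply the recurrence for n = 0, 1, 2, 3): a_0 = 1, a_1 = 2, a_2 = 2, a_3 = 3, a_4 = 7/3, a_5 = 57/20.

a_(n+2) = (5n + 4) / ((n+1)(n+2)) * a_n; check: a_0 = 1, a_1 = 2, a_2 = 2, a_3 = 3, a_4 = 7/3, a_5 = 57/20


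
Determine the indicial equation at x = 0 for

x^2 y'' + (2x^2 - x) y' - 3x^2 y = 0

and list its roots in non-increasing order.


Divide by x^2 to reach normal form y'' + P_1(x) y' + P_2(x) y = 0 with P_1(x) = 2 - 1/x and P_2(x) = -3.
x = 0 is a singular point because the y'-coefficient 2 - 1/x has a pole at x = 0.
It is a regular singular point because x P_1(x) = p(x) = 2x - 1 and x^2 P_2(x) = q(x) = -3x^2 are polynomials, hence analytic at x = 0.
p(0) = -1,  q(0) = 0.
Indicial equation: r(r-1) + p(0) r + q(0) = 0, i.e. r^2 + (p(0) - 1) r + q(0) = 0, i.e. r^2 - 2 r = 0.
Discriminant: (-2)^2 - 4(0) = 4, so r = (2 ± 2)/2.
Solving: r_1 = 2, r_2 = 0.

indicial: r^2 - 2 r = 0; roots r_1 = 2, r_2 = 0


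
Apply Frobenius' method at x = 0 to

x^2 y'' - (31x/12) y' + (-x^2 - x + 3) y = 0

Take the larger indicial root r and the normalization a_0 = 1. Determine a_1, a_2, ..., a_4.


Write in Frobenius form y'' + (p(x)/x) y' + (q(x)/x^2) y = 0:
  p(x) = -31/12,  q(x) = -x^2 - x + 3.
Indicial equation: r(r-1) + (-31/12) r + (3) = 0 -> roots r_1 = 9/4, r_2 = 4/3.
Take r = r_1 = 9/4. Let y(x) = x^r sum_{n>=0} a_n x^n with a_0 = 1.
Substitute y = x^r sum a_n x^n and match x^{r+n}. The recurrence is
  D(n) a_n - 1 a_{n-1} - 1 a_{n-2} = 0,  where D(n) = (r+n)(r+n-1) + (-31/12)(r+n) + (3).
  a_n = [1 a_{n-1} + 1 a_{n-2}] / D(n).
Since the indicial polynomial factors as (r - r_1)(r - r_2), D(n) = (r_1 + n - r_1)(r_1 + n - r_2) = n(n + 11/12).
Evaluating step by step (a_0 = 1):
  n = 1: D(1) = 1(1 + 11/12) = 23/12; numerator = 1(1) = 1; a_1 = (1)/(23/12) = 12/23
  n = 2: D(2) = 2(2 + 11/12) = 35/6; numerator = 1(12/23) + 1(1) = 35/23; a_2 = (35/23)/(35/6) = 6/23
  n = 3: D(3) = 3(3 + 11/12) = 47/4; numerator = 1(6/23) + 1(12/23) = 18/23; a_3 = (18/23)/(47/4) = 72/1081
  n = 4: D(4) = 4(4 + 11/12) = 59/3; numerator = 1(72/1081) + 1(6/23) = 354/1081; a_4 = (354/1081)/(59/3) = 18/1081

r = 9/4; a_0 = 1; a_1 = 12/23; a_2 = 6/23; a_3 = 72/1081; a_4 = 18/1081


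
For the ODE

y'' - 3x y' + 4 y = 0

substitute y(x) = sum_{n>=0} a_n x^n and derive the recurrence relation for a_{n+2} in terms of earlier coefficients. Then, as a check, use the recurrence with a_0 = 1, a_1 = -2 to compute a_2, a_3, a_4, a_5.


Substitute y = sum_n a_n x^n.
y''(x) has coefficient (n+2)(n+1) a_{n+2} at x^n;
-3 x y'(x) has coefficient -3 n a_n at x^n (shift);
4 y(x) has coefficient 4 a_n at x^n.
Matching x^n: (n+2)(n+1) a_{n+2} + (-3n + 4) a_n = 0.
Thus a_{n+2} = (3n - 4) / ((n+1)(n+2)) * a_n.

Check with a_0 = 1, a_1 = -2 (apply the recurrence for n = 0, 1, 2, 3): a_0 = 1, a_1 = -2, a_2 = -2, a_3 = 1/3, a_4 = -1/3, a_5 = 1/12.

a_(n+2) = (3n - 4) / ((n+1)(n+2)) * a_n; check: a_0 = 1, a_1 = -2, a_2 = -2, a_3 = 1/3, a_4 = -1/3, a_5 = 1/12


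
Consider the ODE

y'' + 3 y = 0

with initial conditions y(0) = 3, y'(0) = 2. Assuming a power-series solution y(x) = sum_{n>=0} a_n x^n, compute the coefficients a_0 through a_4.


Ansatz: y(x) = sum_{n>=0} a_n x^n, so y'(x) = sum_{n>=1} n a_n x^(n-1) and y''(x) = sum_{n>=2} n(n-1) a_n x^(n-2).
Substitute into P(x) y'' + Q(x) y' + R(x) y = 0 with P(x) = 1, Q(x) = 0, R(x) = 3, and match powers of x.
Initial conditions: a_0 = 3, a_1 = 2.
Setting the coefficient of each power of x to zero and solving order by order (substituting the coefficients already found):
  x^0: 2 a_2 + 3 a_0 = 0  ->  2 a_2 = -3 a_0 = -9  ->  a_2 = -9/2
  x^1: 6 a_3 + 3 a_1 = 0  ->  6 a_3 = -3 a_1 = -6  ->  a_3 = -1
  x^2: 12 a_4 + 3 a_2 = 0  ->  12 a_4 = -3 a_2 = 27/2  ->  a_4 = 9/8
Truncated series: y(x) = 3 + 2 x - (9/2) x^2 - x^3 + (9/8) x^4 + O(x^5).

a_0 = 3; a_1 = 2; a_2 = -9/2; a_3 = -1; a_4 = 9/8


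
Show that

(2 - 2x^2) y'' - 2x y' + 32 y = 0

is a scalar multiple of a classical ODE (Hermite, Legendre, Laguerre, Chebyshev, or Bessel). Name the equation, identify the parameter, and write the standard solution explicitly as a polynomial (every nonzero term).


All three coefficients share the factor 2; dividing through by 2 gives  (1 - x^2) y'' - x y' + 16 y = 0.
This matches the Chebyshev equation (1 - x^2) y'' - x y' + n^2 y = 0 (note the -x y' term, not -2x y') with n^2 = 16, so n = 4; the polynomial solution is T_4(x).
With y = sum_k a_k x^k, matching x^k gives (k+2)(k+1) a_{k+2} = (k^2 - n^2) a_k = (k - 4)(k + 4) a_k. The right side vanishes at k = 4, so the series with the parity of 4 terminates at degree 4.
Standard normalization: leading coefficient of T_n is 2^(n-1), so a_4 = 2^3 = 8. Work downward with a_k = (k+1)(k+2) a_{k+2} / ((k - 4)(k + 4)):
  a_2 = (3)(4)(8) / ((2 - 4)(2 + 4)) = 96/(-12) = -8
  a_0 = (1)(2)(-8) / ((0 - 4)(0 + 4)) = -16/(-16) = 1
Hence T_4(x) = 8 x^4 - 8 x^2 + 1.

T_4(x); series = 8 x^4 - 8 x^2 + 1


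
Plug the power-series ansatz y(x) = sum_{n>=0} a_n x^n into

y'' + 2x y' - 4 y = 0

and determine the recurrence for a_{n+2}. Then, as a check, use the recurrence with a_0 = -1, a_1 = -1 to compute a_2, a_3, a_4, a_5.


Substitute y = sum_n a_n x^n.
y''(x) has coefficient (n+2)(n+1) a_{n+2} at x^n;
2 x y'(x) has coefficient 2 n a_n at x^n (shift);
-4 y(x) has coefficient -4 a_n at x^n.
Matching x^n: (n+2)(n+1) a_{n+2} + (2n - 4) a_n = 0.
Thus a_{n+2} = (-2n + 4) / ((n+1)(n+2)) * a_n.

Check with a_0 = -1, a_1 = -1 (apply the recurrence for n = 0, 1, 2, 3): a_0 = -1, a_1 = -1, a_2 = -2, a_3 = -1/3, a_4 = 0, a_5 = 1/30.

a_(n+2) = (-2n + 4) / ((n+1)(n+2)) * a_n; check: a_0 = -1, a_1 = -1, a_2 = -2, a_3 = -1/3, a_4 = 0, a_5 = 1/30


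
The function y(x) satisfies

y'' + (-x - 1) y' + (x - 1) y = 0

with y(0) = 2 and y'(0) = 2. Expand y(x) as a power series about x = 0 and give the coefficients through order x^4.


Ansatz: y(x) = sum_{n>=0} a_n x^n, so y'(x) = sum_{n>=1} n a_n x^(n-1) and y''(x) = sum_{n>=2} n(n-1) a_n x^(n-2).
Substitute into P(x) y'' + Q(x) y' + R(x) y = 0 with P(x) = 1, Q(x) = -x - 1, R(x) = x - 1, and match powers of x.
Initial conditions: a_0 = 2, a_1 = 2.
Setting the coefficient of each power of x to zero and solving order by order (substituting the coefficients already found):
  x^0: 2 a_2 - a_1 - a_0 = 0  ->  2 a_2 = a_1 + a_0 = 4  ->  a_2 = 2
  x^1: 6 a_3 - 2 a_2 - 2 a_1 + a_0 = 0  ->  6 a_3 = 2 a_2 + 2 a_1 - a_0 = 6  ->  a_3 = 1
  x^2: 12 a_4 - 3 a_3 - 3 a_2 + a_1 = 0  ->  12 a_4 = 3 a_3 + 3 a_2 - a_1 = 7  ->  a_4 = 7/12
Truncated series: y(x) = 2 + 2 x + 2 x^2 + x^3 + (7/12) x^4 + O(x^5).

a_0 = 2; a_1 = 2; a_2 = 2; a_3 = 1; a_4 = 7/12


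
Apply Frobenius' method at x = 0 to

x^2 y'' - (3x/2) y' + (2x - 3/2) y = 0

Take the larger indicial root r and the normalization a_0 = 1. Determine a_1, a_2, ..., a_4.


Write in Frobenius form y'' + (p(x)/x) y' + (q(x)/x^2) y = 0:
  p(x) = -3/2,  q(x) = 2x - 3/2.
Indicial equation: r(r-1) + (-3/2) r + (-3/2) = 0 -> roots r_1 = 3, r_2 = -1/2.
Take r = r_1 = 3. Let y(x) = x^r sum_{n>=0} a_n x^n with a_0 = 1.
Substitute y = x^r sum a_n x^n and match x^{r+n}. The recurrence is
  D(n) a_n + 2 a_{n-1} = 0,  where D(n) = (r+n)(r+n-1) + (-3/2)(r+n) + (-3/2).
  a_n = -2 / D(n) * a_{n-1}.
Since the indicial polynomial factors as (r - r_1)(r - r_2), D(n) = (r_1 + n - r_1)(r_1 + n - r_2) = n(n + 7/2).
Evaluating step by step (a_0 = 1):
  n = 1: D(1) = 1(1 + 7/2) = 9/2; numerator = -2(1) = -2; a_1 = (-2)/(9/2) = -4/9
  n = 2: D(2) = 2(2 + 7/2) = 11; numerator = -2(-4/9) = 8/9; a_2 = (8/9)/(11) = 8/99
  n = 3: D(3) = 3(3 + 7/2) = 39/2; numerator = -2(8/99) = -16/99; a_3 = (-16/99)/(39/2) = -32/3861
  n = 4: D(4) = 4(4 + 7/2) = 30; numerator = -2(-32/3861) = 64/3861; a_4 = (64/3861)/(30) = 32/57915

r = 3; a_0 = 1; a_1 = -4/9; a_2 = 8/99; a_3 = -32/3861; a_4 = 32/57915


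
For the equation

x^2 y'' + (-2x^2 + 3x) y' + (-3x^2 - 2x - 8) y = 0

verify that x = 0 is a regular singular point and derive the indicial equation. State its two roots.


Divide by x^2 to reach normal form y'' + P_1(x) y' + P_2(x) y = 0 with P_1(x) = -2 + 3/x and P_2(x) = -3 - 2/x - 8/x^2.
x = 0 is a singular point because the y'-coefficient -2 + 3/x has a pole at x = 0 and the y-coefficient -3 - 2/x - 8/x^2 has a pole at x = 0.
It is a regular singular point because x P_1(x) = p(x) = 3 - 2x and x^2 P_2(x) = q(x) = -3x^2 - 2x - 8 are polynomials, hence analytic at x = 0.
p(0) = 3,  q(0) = -8.
Indicial equation: r(r-1) + p(0) r + q(0) = 0, i.e. r^2 + (p(0) - 1) r + q(0) = 0, i.e. r^2 + 2 r - 8 = 0.
Discriminant: (2)^2 - 4(-8) = 36, so r = (-2 ± 6)/2.
Solving: r_1 = 2, r_2 = -4.

indicial: r^2 + 2 r - 8 = 0; roots r_1 = 2, r_2 = -4


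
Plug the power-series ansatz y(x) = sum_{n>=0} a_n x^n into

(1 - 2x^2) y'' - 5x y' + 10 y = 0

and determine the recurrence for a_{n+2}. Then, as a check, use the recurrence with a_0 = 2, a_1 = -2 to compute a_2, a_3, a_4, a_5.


Substitute y = sum_n a_n x^n.
(1 - 2 x^2) y'' contributes (n+2)(n+1) a_{n+2} - 2 n(n-1) a_n at x^n.
-5 x y'(x) contributes -5 n a_n at x^n.
10 y(x) contributes 10 a_n at x^n.
Matching x^n: (n+2)(n+1) a_{n+2} + (-2 n(n-1) - 5 n + 10) a_n = 0.
Thus a_{n+2} = (2 n(n-1) + 5 n - 10) / ((n+1)(n+2)) * a_n.

Check with a_0 = 2, a_1 = -2 (apply the recurrence for n = 0, 1, 2, 3): a_0 = 2, a_1 = -2, a_2 = -10, a_3 = 5/3, a_4 = -10/3, a_5 = 17/12.

a_(n+2) = (2 n(n-1) + 5 n - 10) / ((n+1)(n+2)) * a_n; check: a_0 = 2, a_1 = -2, a_2 = -10, a_3 = 5/3, a_4 = -10/3, a_5 = 17/12


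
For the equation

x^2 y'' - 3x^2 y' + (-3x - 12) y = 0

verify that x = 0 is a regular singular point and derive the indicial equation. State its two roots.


Divide by x^2 to reach normal form y'' + P_1(x) y' + P_2(x) y = 0 with P_1(x) = -3 and P_2(x) = -3/x - 12/x^2.
x = 0 is a singular point because the y-coefficient -3/x - 12/x^2 has a pole at x = 0.
It is a regular singular point because x P_1(x) = p(x) = -3x and x^2 P_2(x) = q(x) = -3x - 12 are polynomials, hence analytic at x = 0.
p(0) = 0,  q(0) = -12.
Indicial equation: r(r-1) + p(0) r + q(0) = 0, i.e. r^2 + (p(0) - 1) r + q(0) = 0, i.e. r^2 - 1 r - 12 = 0.
Discriminant: (-1)^2 - 4(-12) = 49, so r = (1 ± 7)/2.
Solving: r_1 = 4, r_2 = -3.

indicial: r^2 - 1 r - 12 = 0; roots r_1 = 4, r_2 = -3


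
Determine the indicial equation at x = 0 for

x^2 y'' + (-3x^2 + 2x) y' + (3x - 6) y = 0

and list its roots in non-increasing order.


Divide by x^2 to reach normal form y'' + P_1(x) y' + P_2(x) y = 0 with P_1(x) = -3 + 2/x and P_2(x) = 3/x - 6/x^2.
x = 0 is a singular point because the y'-coefficient -3 + 2/x has a pole at x = 0 and the y-coefficient 3/x - 6/x^2 has a pole at x = 0.
It is a regular singular point because x P_1(x) = p(x) = 2 - 3x and x^2 P_2(x) = q(x) = 3x - 6 are polynomials, hence analytic at x = 0.
p(0) = 2,  q(0) = -6.
Indicial equation: r(r-1) + p(0) r + q(0) = 0, i.e. r^2 + (p(0) - 1) r + q(0) = 0, i.e. r^2 + 1 r - 6 = 0.
Discriminant: (1)^2 - 4(-6) = 25, so r = (-1 ± 5)/2.
Solving: r_1 = 2, r_2 = -3.

indicial: r^2 + 1 r - 6 = 0; roots r_1 = 2, r_2 = -3


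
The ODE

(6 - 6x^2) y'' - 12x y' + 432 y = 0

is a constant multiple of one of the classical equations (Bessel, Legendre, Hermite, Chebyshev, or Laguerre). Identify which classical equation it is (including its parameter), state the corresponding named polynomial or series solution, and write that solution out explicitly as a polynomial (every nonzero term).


All three coefficients share the factor 6; dividing through by 6 gives  (1 - x^2) y'' - 2x y' + 72 y = 0.
This matches the Legendre equation (1 - x^2) y'' - 2x y' + n(n+1) y = 0 (note the -2x y' term) with n(n+1) = 72, so n = 8; the polynomial solution is P_8(x).
With y = sum_k a_k x^k, matching x^k gives (k+2)(k+1) a_{k+2} = [k(k+1) - n(n+1)] a_k = (k - 8)(k + 9) a_k. The right side vanishes at k = 8, so the series with the parity of 8 terminates at degree 8.
Standard normalization (P_n(1) = 1): leading coefficient (2n)!/(2^n (n!)^2) = 20922789888000/(256*1625702400) = 6435/128, so a_8 = 6435/128. Work downward with a_k = (k+1)(k+2) a_{k+2} / ((k - 8)(k + 9)):
  a_6 = (7)(8)(6435/128) / ((6 - 8)(6 + 9)) = (45045/16)/(-30) = -3003/32
  a_4 = (5)(6)(-3003/32) / ((4 - 8)(4 + 9)) = (-45045/16)/(-52) = 3465/64
  a_2 = (3)(4)(3465/64) / ((2 - 8)(2 + 9)) = (10395/16)/(-66) = -315/32
  a_0 = (1)(2)(-315/32) / ((0 - 8)(0 + 9)) = (-315/16)/(-72) = 35/128
Hence P_8(x) = 6435 x^8/128 - 3003 x^6/32 + 3465 x^4/64 - 315 x^2/32 + 35/128.

P_8(x); series = 6435 x^8/128 - 3003 x^6/32 + 3465 x^4/64 - 315 x^2/32 + 35/128


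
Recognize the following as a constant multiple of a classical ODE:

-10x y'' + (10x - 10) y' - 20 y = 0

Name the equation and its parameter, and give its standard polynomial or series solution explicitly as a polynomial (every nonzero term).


All three coefficients share the factor -10; dividing through by -10 gives  x y'' + (1 - x) y' + 2 y = 0.
This matches the Laguerre equation x y'' + (1 - x) y' + n y = 0 with n = 2; the polynomial solution is L_2(x).
With y = sum_k a_k x^k, matching x^k gives (k+1)k a_{k+1} + (k+1) a_{k+1} - k a_k + n a_k = 0, i.e. (k+1)^2 a_{k+1} = (k - n) a_k = (k - 2) a_k. The right side vanishes at k = 2, so the series terminates at degree 2.
Standard normalization L_n(0) = 1 gives a_0 = 1. Work upward with a_{k+1} = (k - 2) a_k / (k+1)^2:
  a_1 = (0 - 2)(1) / 1^2 = -2/1 = -2
  a_2 = (1 - 2)(-2) / 2^2 = 2/4 = 1/2
Hence L_2(x) = x^2/2 - 2 x + 1.

L_2(x); series = x^2/2 - 2 x + 1


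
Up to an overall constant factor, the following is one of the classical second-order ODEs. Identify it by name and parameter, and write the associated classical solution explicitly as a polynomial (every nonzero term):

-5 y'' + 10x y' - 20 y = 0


All three coefficients share the factor -5; dividing through by -5 gives  y'' - 2x y' + 4 y = 0.
This matches the Hermite equation y'' - 2x y' + 2n y = 0 with 2n = 4, so n = 2; the polynomial solution is H_2(x).
With y = sum_k a_k x^k, matching x^k gives (k+2)(k+1) a_{k+2} = 2(k - n) a_k = 2(k - 2) a_k. The right side vanishes at k = 2, so the series with the parity of 2 terminates at degree 2.
Standard normalization: leading coefficient of H_n is 2^n, so a_2 = 2^2 = 4. Work downward with a_k = (k+1)(k+2) a_{k+2} / (2(k - n)):
  a_0 = (1)(2)(4) / (2(0 - 2)) = 8/(-4) = -2
Hence H_2(x) = 4 x^2 - 2.

H_2(x); series = 4 x^2 - 2


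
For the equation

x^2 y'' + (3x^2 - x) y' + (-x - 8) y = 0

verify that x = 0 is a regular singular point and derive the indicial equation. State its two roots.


Divide by x^2 to reach normal form y'' + P_1(x) y' + P_2(x) y = 0 with P_1(x) = 3 - 1/x and P_2(x) = -1/x - 8/x^2.
x = 0 is a singular point because the y'-coefficient 3 - 1/x has a pole at x = 0 and the y-coefficient -1/x - 8/x^2 has a pole at x = 0.
It is a regular singular point because x P_1(x) = p(x) = 3x - 1 and x^2 P_2(x) = q(x) = -x - 8 are polynomials, hence analytic at x = 0.
p(0) = -1,  q(0) = -8.
Indicial equation: r(r-1) + p(0) r + q(0) = 0, i.e. r^2 + (p(0) - 1) r + q(0) = 0, i.e. r^2 - 2 r - 8 = 0.
Discriminant: (-2)^2 - 4(-8) = 36, so r = (2 ± 6)/2.
Solving: r_1 = 4, r_2 = -2.

indicial: r^2 - 2 r - 8 = 0; roots r_1 = 4, r_2 = -2


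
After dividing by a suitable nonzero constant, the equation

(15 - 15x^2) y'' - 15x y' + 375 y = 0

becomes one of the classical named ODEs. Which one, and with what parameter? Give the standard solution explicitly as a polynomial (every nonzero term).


All three coefficients share the factor 15; dividing through by 15 gives  (1 - x^2) y'' - x y' + 25 y = 0.
This matches the Chebyshev equation (1 - x^2) y'' - x y' + n^2 y = 0 (note the -x y' term, not -2x y') with n^2 = 25, so n = 5; the polynomial solution is T_5(x).
With y = sum_k a_k x^k, matching x^k gives (k+2)(k+1) a_{k+2} = (k^2 - n^2) a_k = (k - 5)(k + 5) a_k. The right side vanishes at k = 5, so the series with the parity of 5 terminates at degree 5.
Standard normalization: leading coefficient of T_n is 2^(n-1), so a_5 = 2^4 = 16. Work downward with a_k = (k+1)(k+2) a_{k+2} / ((k - 5)(k + 5)):
  a_3 = (4)(5)(16) / ((3 - 5)(3 + 5)) = 320/(-16) = -20
  a_1 = (2)(3)(-20) / ((1 - 5)(1 + 5)) = -120/(-24) = 5
Hence T_5(x) = 16 x^5 - 20 x^3 + 5 x.

T_5(x); series = 16 x^5 - 20 x^3 + 5 x


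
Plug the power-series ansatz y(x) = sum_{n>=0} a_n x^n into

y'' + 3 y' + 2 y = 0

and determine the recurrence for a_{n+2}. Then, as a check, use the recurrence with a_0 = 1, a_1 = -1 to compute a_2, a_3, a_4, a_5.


Substitute y = sum_n a_n x^n.
y''(x) has coefficient (n+2)(n+1) a_{n+2} at x^n;
3 y'(x) has coefficient 3 (n+1) a_{n+1} at x^n;
2 y(x) has coefficient 2 a_n at x^n.
Matching x^n: (n+2)(n+1) a_{n+2} + 3 (n+1) a_{n+1} + 2 a_n = 0.
Thus a_{n+2} = [-3 (n+1) a_{n+1} - 2 a_n] / ((n+1)(n+2)).

Check with a_0 = 1, a_1 = -1 (apply the recurrence for n = 0, 1, 2, 3): a_0 = 1, a_1 = -1, a_2 = 1/2, a_3 = -1/6, a_4 = 1/24, a_5 = -1/120.

a_(n+2) = [-3 (n+1) a_(n+1) - 2 a_n] / ((n+1)(n+2)); check: a_0 = 1, a_1 = -1, a_2 = 1/2, a_3 = -1/6, a_4 = 1/24, a_5 = -1/120


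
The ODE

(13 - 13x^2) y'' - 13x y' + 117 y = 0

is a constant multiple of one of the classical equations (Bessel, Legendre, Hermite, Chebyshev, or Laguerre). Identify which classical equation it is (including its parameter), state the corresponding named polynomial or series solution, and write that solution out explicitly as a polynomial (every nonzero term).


All three coefficients share the factor 13; dividing through by 13 gives  (1 - x^2) y'' - x y' + 9 y = 0.
This matches the Chebyshev equation (1 - x^2) y'' - x y' + n^2 y = 0 (note the -x y' term, not -2x y') with n^2 = 9, so n = 3; the polynomial solution is T_3(x).
With y = sum_k a_k x^k, matching x^k gives (k+2)(k+1) a_{k+2} = (k^2 - n^2) a_k = (k - 3)(k + 3) a_k. The right side vanishes at k = 3, so the series with the parity of 3 terminates at degree 3.
Standard normalization: leading coefficient of T_n is 2^(n-1), so a_3 = 2^2 = 4. Work downward with a_k = (k+1)(k+2) a_{k+2} / ((k - 3)(k + 3)):
  a_1 = (2)(3)(4) / ((1 - 3)(1 + 3)) = 24/(-8) = -3
Hence T_3(x) = 4 x^3 - 3 x.

T_3(x); series = 4 x^3 - 3 x


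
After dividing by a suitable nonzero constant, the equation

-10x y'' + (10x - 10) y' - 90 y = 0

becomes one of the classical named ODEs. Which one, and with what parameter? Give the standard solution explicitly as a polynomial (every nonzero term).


All three coefficients share the factor -10; dividing through by -10 gives  x y'' + (1 - x) y' + 9 y = 0.
This matches the Laguerre equation x y'' + (1 - x) y' + n y = 0 with n = 9; the polynomial solution is L_9(x).
With y = sum_k a_k x^k, matching x^k gives (k+1)k a_{k+1} + (k+1) a_{k+1} - k a_k + n a_k = 0, i.e. (k+1)^2 a_{k+1} = (k - n) a_k = (k - 9) a_k. The right side vanishes at k = 9, so the series terminates at degree 9.
Standard normalization L_n(0) = 1 gives a_0 = 1. Work upward with a_{k+1} = (k - 9) a_k / (k+1)^2:
  a_1 = (0 - 9)(1) / 1^2 = -9/1 = -9
  a_2 = (1 - 9)(-9) / 2^2 = 72/4 = 18
  a_3 = (2 - 9)(18) / 3^2 = -126/9 = -14
  a_4 = (3 - 9)(-14) / 4^2 = 84/16 = 21/4
  a_5 = (4 - 9)(21/4) / 5^2 = (-105/4)/25 = -21/20
  a_6 = (5 - 9)(-21/20) / 6^2 = (21/5)/36 = 7/60
  a_7 = (6 - 9)(7/60) / 7^2 = (-7/20)/49 = -1/140
  a_8 = (7 - 9)(-1/140) / 8^2 = (1/70)/64 = 1/4480
  a_9 = (8 - 9)(1/4480) / 9^2 = (-1/4480)/81 = -1/362880
Hence L_9(x) = -x^9/362880 + x^8/4480 - x^7/140 + 7 x^6/60 - 21 x^5/20 + 21 x^4/4 - 14 x^3 + 18 x^2 - 9 x + 1.

L_9(x); series = -x^9/362880 + x^8/4480 - x^7/140 + 7 x^6/60 - 21 x^5/20 + 21 x^4/4 - 14 x^3 + 18 x^2 - 9 x + 1


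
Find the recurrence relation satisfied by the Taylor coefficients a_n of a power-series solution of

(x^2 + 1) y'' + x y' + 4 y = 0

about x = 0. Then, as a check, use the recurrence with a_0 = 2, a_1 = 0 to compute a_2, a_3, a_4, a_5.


Substitute y = sum_n a_n x^n.
(1 + 1 x^2) y'' contributes (n+2)(n+1) a_{n+2} + n(n-1) a_n at x^n.
x y'(x) contributes n a_n at x^n.
4 y(x) contributes 4 a_n at x^n.
Matching x^n: (n+2)(n+1) a_{n+2} + (n(n-1) + n + 4) a_n = 0.
Thus a_{n+2} = (-n(n-1) - n - 4) / ((n+1)(n+2)) * a_n.

Check with a_0 = 2, a_1 = 0 (apply the recurrence for n = 0, 1, 2, 3): a_0 = 2, a_1 = 0, a_2 = -4, a_3 = 0, a_4 = 8/3, a_5 = 0.

a_(n+2) = (-n(n-1) - n - 4) / ((n+1)(n+2)) * a_n; check: a_0 = 2, a_1 = 0, a_2 = -4, a_3 = 0, a_4 = 8/3, a_5 = 0


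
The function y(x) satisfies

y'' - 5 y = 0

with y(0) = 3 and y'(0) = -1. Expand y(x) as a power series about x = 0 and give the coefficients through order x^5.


Ansatz: y(x) = sum_{n>=0} a_n x^n, so y'(x) = sum_{n>=1} n a_n x^(n-1) and y''(x) = sum_{n>=2} n(n-1) a_n x^(n-2).
Substitute into P(x) y'' + Q(x) y' + R(x) y = 0 with P(x) = 1, Q(x) = 0, R(x) = -5, and match powers of x.
Initial conditions: a_0 = 3, a_1 = -1.
Setting the coefficient of each power of x to zero and solving order by order (substituting the coefficients already found):
  x^0: 2 a_2 - 5 a_0 = 0  ->  2 a_2 = 5 a_0 = 15  ->  a_2 = 15/2
  x^1: 6 a_3 - 5 a_1 = 0  ->  6 a_3 = 5 a_1 = -5  ->  a_3 = -5/6
  x^2: 12 a_4 - 5 a_2 = 0  ->  12 a_4 = 5 a_2 = 75/2  ->  a_4 = 25/8
  x^3: 20 a_5 - 5 a_3 = 0  ->  20 a_5 = 5 a_3 = -25/6  ->  a_5 = -5/24
Truncated series: y(x) = 3 - x + (15/2) x^2 - (5/6) x^3 + (25/8) x^4 - (5/24) x^5 + O(x^6).

a_0 = 3; a_1 = -1; a_2 = 15/2; a_3 = -5/6; a_4 = 25/8; a_5 = -5/24


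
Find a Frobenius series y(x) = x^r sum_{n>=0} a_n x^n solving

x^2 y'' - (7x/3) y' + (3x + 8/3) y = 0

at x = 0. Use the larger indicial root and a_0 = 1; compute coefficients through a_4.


Write in Frobenius form y'' + (p(x)/x) y' + (q(x)/x^2) y = 0:
  p(x) = -7/3,  q(x) = 3x + 8/3.
Indicial equation: r(r-1) + (-7/3) r + (8/3) = 0 -> roots r_1 = 2, r_2 = 4/3.
Take r = r_1 = 2. Let y(x) = x^r sum_{n>=0} a_n x^n with a_0 = 1.
Substitute y = x^r sum a_n x^n and match x^{r+n}. The recurrence is
  D(n) a_n + 3 a_{n-1} = 0,  where D(n) = (r+n)(r+n-1) + (-7/3)(r+n) + (8/3).
  a_n = -3 / D(n) * a_{n-1}.
Since the indicial polynomial factors as (r - r_1)(r - r_2), D(n) = (r_1 + n - r_1)(r_1 + n - r_2) = n(n + 2/3).
Evaluating step by step (a_0 = 1):
  n = 1: D(1) = 1(1 + 2/3) = 5/3; numerator = -3(1) = -3; a_1 = (-3)/(5/3) = -9/5
  n = 2: D(2) = 2(2 + 2/3) = 16/3; numerator = -3(-9/5) = 27/5; a_2 = (27/5)/(16/3) = 81/80
  n = 3: D(3) = 3(3 + 2/3) = 11; numerator = -3(81/80) = -243/80; a_3 = (-243/80)/(11) = -243/880
  n = 4: D(4) = 4(4 + 2/3) = 56/3; numerator = -3(-243/880) = 729/880; a_4 = (729/880)/(56/3) = 2187/49280

r = 2; a_0 = 1; a_1 = -9/5; a_2 = 81/80; a_3 = -243/880; a_4 = 2187/49280


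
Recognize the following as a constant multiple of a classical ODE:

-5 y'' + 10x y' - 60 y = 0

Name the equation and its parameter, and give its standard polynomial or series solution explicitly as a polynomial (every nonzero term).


All three coefficients share the factor -5; dividing through by -5 gives  y'' - 2x y' + 12 y = 0.
This matches the Hermite equation y'' - 2x y' + 2n y = 0 with 2n = 12, so n = 6; the polynomial solution is H_6(x).
With y = sum_k a_k x^k, matching x^k gives (k+2)(k+1) a_{k+2} = 2(k - n) a_k = 2(k - 6) a_k. The right side vanishes at k = 6, so the series with the parity of 6 terminates at degree 6.
Standard normalization: leading coefficient of H_n is 2^n, so a_6 = 2^6 = 64. Work downward with a_k = (k+1)(k+2) a_{k+2} / (2(k - n)):
  a_4 = (5)(6)(64) / (2(4 - 6)) = 1920/(-4) = -480
  a_2 = (3)(4)(-480) / (2(2 - 6)) = -5760/(-8) = 720
  a_0 = (1)(2)(720) / (2(0 - 6)) = 1440/(-12) = -120
Hence H_6(x) = 64 x^6 - 480 x^4 + 720 x^2 - 120.

H_6(x); series = 64 x^6 - 480 x^4 + 720 x^2 - 120


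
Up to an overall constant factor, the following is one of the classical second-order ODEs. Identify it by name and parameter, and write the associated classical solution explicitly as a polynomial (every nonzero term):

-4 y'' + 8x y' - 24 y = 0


All three coefficients share the factor -4; dividing through by -4 gives  y'' - 2x y' + 6 y = 0.
This matches the Hermite equation y'' - 2x y' + 2n y = 0 with 2n = 6, so n = 3; the polynomial solution is H_3(x).
With y = sum_k a_k x^k, matching x^k gives (k+2)(k+1) a_{k+2} = 2(k - n) a_k = 2(k - 3) a_k. The right side vanishes at k = 3, so the series with the parity of 3 terminates at degree 3.
Standard normalization: leading coefficient of H_n is 2^n, so a_3 = 2^3 = 8. Work downward with a_k = (k+1)(k+2) a_{k+2} / (2(k - n)):
  a_1 = (2)(3)(8) / (2(1 - 3)) = 48/(-4) = -12
Hence H_3(x) = 8 x^3 - 12 x.

H_3(x); series = 8 x^3 - 12 x


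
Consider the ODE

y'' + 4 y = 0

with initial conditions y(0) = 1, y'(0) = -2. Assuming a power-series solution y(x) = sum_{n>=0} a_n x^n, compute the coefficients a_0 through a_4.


Ansatz: y(x) = sum_{n>=0} a_n x^n, so y'(x) = sum_{n>=1} n a_n x^(n-1) and y''(x) = sum_{n>=2} n(n-1) a_n x^(n-2).
Substitute into P(x) y'' + Q(x) y' + R(x) y = 0 with P(x) = 1, Q(x) = 0, R(x) = 4, and match powers of x.
Initial conditions: a_0 = 1, a_1 = -2.
Setting the coefficient of each power of x to zero and solving order by order (substituting the coefficients already found):
  x^0: 2 a_2 + 4 a_0 = 0  ->  2 a_2 = -4 a_0 = -4  ->  a_2 = -2
  x^1: 6 a_3 + 4 a_1 = 0  ->  6 a_3 = -4 a_1 = 8  ->  a_3 = 4/3
  x^2: 12 a_4 + 4 a_2 = 0  ->  12 a_4 = -4 a_2 = 8  ->  a_4 = 2/3
Truncated series: y(x) = 1 - 2 x - 2 x^2 + (4/3) x^3 + (2/3) x^4 + O(x^5).

a_0 = 1; a_1 = -2; a_2 = -2; a_3 = 4/3; a_4 = 2/3


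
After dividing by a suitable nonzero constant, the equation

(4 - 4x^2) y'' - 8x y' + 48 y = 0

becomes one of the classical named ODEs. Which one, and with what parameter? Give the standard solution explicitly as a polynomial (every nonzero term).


All three coefficients share the factor 4; dividing through by 4 gives  (1 - x^2) y'' - 2x y' + 12 y = 0.
This matches the Legendre equation (1 - x^2) y'' - 2x y' + n(n+1) y = 0 (note the -2x y' term) with n(n+1) = 12, so n = 3; the polynomial solution is P_3(x).
With y = sum_k a_k x^k, matching x^k gives (k+2)(k+1) a_{k+2} = [k(k+1) - n(n+1)] a_k = (k - 3)(k + 4) a_k. The right side vanishes at k = 3, so the series with the parity of 3 terminates at degree 3.
Standard normalization (P_n(1) = 1): leading coefficient (2n)!/(2^n (n!)^2) = 720/(8*36) = 5/2, so a_3 = 5/2. Work downward with a_k = (k+1)(k+2) a_{k+2} / ((k - 3)(k + 4)):
  a_1 = (2)(3)(5/2) / ((1 - 3)(1 + 4)) = 15/(-10) = -3/2
Hence P_3(x) = 5 x^3/2 - 3 x/2.

P_3(x); series = 5 x^3/2 - 3 x/2


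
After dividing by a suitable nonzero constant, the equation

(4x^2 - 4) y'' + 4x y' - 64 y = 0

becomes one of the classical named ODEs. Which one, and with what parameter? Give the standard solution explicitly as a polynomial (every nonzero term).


All three coefficients share the factor -4; dividing through by -4 gives  (1 - x^2) y'' - x y' + 16 y = 0.
This matches the Chebyshev equation (1 - x^2) y'' - x y' + n^2 y = 0 (note the -x y' term, not -2x y') with n^2 = 16, so n = 4; the polynomial solution is T_4(x).
With y = sum_k a_k x^k, matching x^k gives (k+2)(k+1) a_{k+2} = (k^2 - n^2) a_k = (k - 4)(k + 4) a_k. The right side vanishes at k = 4, so the series with the parity of 4 terminates at degree 4.
Standard normalization: leading coefficient of T_n is 2^(n-1), so a_4 = 2^3 = 8. Work downward with a_k = (k+1)(k+2) a_{k+2} / ((k - 4)(k + 4)):
  a_2 = (3)(4)(8) / ((2 - 4)(2 + 4)) = 96/(-12) = -8
  a_0 = (1)(2)(-8) / ((0 - 4)(0 + 4)) = -16/(-16) = 1
Hence T_4(x) = 8 x^4 - 8 x^2 + 1.

T_4(x); series = 8 x^4 - 8 x^2 + 1


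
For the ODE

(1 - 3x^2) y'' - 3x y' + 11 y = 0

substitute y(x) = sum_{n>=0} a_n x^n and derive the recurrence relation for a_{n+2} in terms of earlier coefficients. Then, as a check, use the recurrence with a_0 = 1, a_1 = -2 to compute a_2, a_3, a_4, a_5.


Substitute y = sum_n a_n x^n.
(1 - 3 x^2) y'' contributes (n+2)(n+1) a_{n+2} - 3 n(n-1) a_n at x^n.
-3 x y'(x) contributes -3 n a_n at x^n.
11 y(x) contributes 11 a_n at x^n.
Matching x^n: (n+2)(n+1) a_{n+2} + (-3 n(n-1) - 3 n + 11) a_n = 0.
Thus a_{n+2} = (3 n(n-1) + 3 n - 11) / ((n+1)(n+2)) * a_n.

Check with a_0 = 1, a_1 = -2 (apply the recurrence for n = 0, 1, 2, 3): a_0 = 1, a_1 = -2, a_2 = -11/2, a_3 = 8/3, a_4 = -11/24, a_5 = 32/15.

a_(n+2) = (3 n(n-1) + 3 n - 11) / ((n+1)(n+2)) * a_n; check: a_0 = 1, a_1 = -2, a_2 = -11/2, a_3 = 8/3, a_4 = -11/24, a_5 = 32/15


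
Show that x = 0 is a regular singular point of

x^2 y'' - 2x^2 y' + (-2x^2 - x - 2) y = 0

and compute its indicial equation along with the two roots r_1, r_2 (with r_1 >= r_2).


Divide by x^2 to reach normal form y'' + P_1(x) y' + P_2(x) y = 0 with P_1(x) = -2 and P_2(x) = -2 - 1/x - 2/x^2.
x = 0 is a singular point because the y-coefficient -2 - 1/x - 2/x^2 has a pole at x = 0.
It is a regular singular point because x P_1(x) = p(x) = -2x and x^2 P_2(x) = q(x) = -2x^2 - x - 2 are polynomials, hence analytic at x = 0.
p(0) = 0,  q(0) = -2.
Indicial equation: r(r-1) + p(0) r + q(0) = 0, i.e. r^2 + (p(0) - 1) r + q(0) = 0, i.e. r^2 - 1 r - 2 = 0.
Discriminant: (-1)^2 - 4(-2) = 9, so r = (1 ± 3)/2.
Solving: r_1 = 2, r_2 = -1.

indicial: r^2 - 1 r - 2 = 0; roots r_1 = 2, r_2 = -1
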